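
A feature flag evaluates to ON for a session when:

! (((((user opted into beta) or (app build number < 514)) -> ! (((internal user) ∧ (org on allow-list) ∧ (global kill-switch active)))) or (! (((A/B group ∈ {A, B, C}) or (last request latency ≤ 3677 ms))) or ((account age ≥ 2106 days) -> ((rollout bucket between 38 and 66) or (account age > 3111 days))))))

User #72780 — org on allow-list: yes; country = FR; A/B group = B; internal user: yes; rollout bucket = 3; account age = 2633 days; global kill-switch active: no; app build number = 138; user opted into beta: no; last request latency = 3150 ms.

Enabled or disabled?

Disabled

Atomic conditions:
  user opted into beta: no → false
  app build number < 514: 138 < 514 is true
  internal user: yes → true
  org on allow-list: yes → true
  global kill-switch active: no → false
  A/B group ∈ {A, B, C}: B is in the set → true
  last request latency ≤ 3677 ms: 3150 ≤ 3677 is true
  account age ≥ 2106 days: 2633 ≥ 2106 is true
  rollout bucket between 38 and 66: 3 in [38, 66] is false
  account age > 3111 days: 2633 > 3111 is false
Combine:
[1.1.1] false OR true = true
[1.1.2.1] true AND true AND false = false
[1.1.2] NOT false = true
[1.1] true → true = true
[1.2.1.1] true OR true = true
[1.2.1] NOT true = false
[1.2.2.2] false OR false = false
[1.2.2] true → false = false
[1.2] false OR false = false
[1] true OR false = true
[root] NOT true = false
Overall: false → disabled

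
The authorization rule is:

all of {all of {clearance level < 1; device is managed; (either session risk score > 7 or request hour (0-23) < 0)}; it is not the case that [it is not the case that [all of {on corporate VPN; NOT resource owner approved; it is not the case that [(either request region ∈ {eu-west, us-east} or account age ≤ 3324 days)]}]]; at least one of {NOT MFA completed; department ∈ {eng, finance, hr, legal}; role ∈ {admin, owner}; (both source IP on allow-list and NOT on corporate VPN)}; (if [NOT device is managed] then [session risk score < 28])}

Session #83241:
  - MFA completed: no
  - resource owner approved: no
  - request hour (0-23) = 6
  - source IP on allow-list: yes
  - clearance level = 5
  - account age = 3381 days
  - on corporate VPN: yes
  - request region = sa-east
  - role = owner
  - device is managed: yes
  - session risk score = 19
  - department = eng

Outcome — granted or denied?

Atomic conditions:
  clearance level < 1: 5 < 1 is false
  device is managed: yes → true
  session risk score > 7: 19 > 7 is true
  request hour (0-23) < 0: 6 < 0 is false
  on corporate VPN: yes → true
  NOT resource owner approved: no → true
  request region ∈ {eu-west, us-east}: sa-east is not in the set → false
  account age ≤ 3324 days: 3381 ≤ 3324 is false
  NOT MFA completed: no → true
  department ∈ {eng, finance, hr, legal}: eng is in the set → true
  role ∈ {admin, owner}: owner is in the set → true
  source IP on allow-list: yes → true
  NOT on corporate VPN: yes → false
  NOT device is managed: yes → false
  session risk score < 28: 19 < 28 is true
Combine:
[1.3] true OR false = true
[1] false AND true AND true = false
[2.1.1.3.1] false OR false = false
[2.1.1.3] NOT false = true
[2.1.1] true AND true AND true = true
[2.1] NOT true = false
[2] NOT false = true
[3.4] true AND false = false
[3] true OR true OR true OR false = true
[4] false → true (antecedent false ⇒ implication holds) = true
[root] false AND true AND true AND true = false
Overall: false → denied

Denied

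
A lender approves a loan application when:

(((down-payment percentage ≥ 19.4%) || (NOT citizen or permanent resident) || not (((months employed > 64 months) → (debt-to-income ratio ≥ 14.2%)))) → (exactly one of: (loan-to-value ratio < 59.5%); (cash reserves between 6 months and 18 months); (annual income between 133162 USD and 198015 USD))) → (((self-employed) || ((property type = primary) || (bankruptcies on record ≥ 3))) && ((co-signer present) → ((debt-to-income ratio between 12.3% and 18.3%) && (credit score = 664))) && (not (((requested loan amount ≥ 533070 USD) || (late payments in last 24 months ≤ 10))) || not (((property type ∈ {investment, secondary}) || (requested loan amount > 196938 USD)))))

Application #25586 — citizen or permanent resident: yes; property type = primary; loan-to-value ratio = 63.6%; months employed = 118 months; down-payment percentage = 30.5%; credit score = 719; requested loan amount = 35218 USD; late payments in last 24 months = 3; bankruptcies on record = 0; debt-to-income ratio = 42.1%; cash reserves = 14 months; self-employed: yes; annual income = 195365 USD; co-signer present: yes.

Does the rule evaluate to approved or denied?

Atomic conditions:
  down-payment percentage ≥ 19.4%: 30.5 ≥ 19.4 is true
  NOT citizen or permanent resident: yes → false
  months employed > 64 months: 118 > 64 is true
  debt-to-income ratio ≥ 14.2%: 42.1 ≥ 14.2 is true
  loan-to-value ratio < 59.5%: 63.6 < 59.5 is false
  cash reserves between 6 months and 18 months: 14 in [6, 18] is true
  annual income between 133162 USD and 198015 USD: 195365 in [133162, 198015] is true
  self-employed: yes → true
  property type = primary: primary == primary is true
  bankruptcies on record ≥ 3: 0 ≥ 3 is false
  co-signer present: yes → true
  debt-to-income ratio between 12.3% and 18.3%: 42.1 in [12.3, 18.3] is false
  credit score = 664: 719 == 664 is false
  requested loan amount ≥ 533070 USD: 35218 ≥ 533070 is false
  late payments in last 24 months ≤ 10: 3 ≤ 10 is true
  property type ∈ {investment, secondary}: primary is not in the set → false
  requested loan amount > 196938 USD: 35218 > 196938 is false
Combine:
[1.1.3.1] true → true = true
[1.1.3] NOT true = false
[1.1] true OR false OR false = true
[1.2] exactly-one(false, true, true) = false
[1] true → false = false
[2.1.2] true OR false = true
[2.1] true OR true = true
[2.2.2] false AND false = false
[2.2] true → false = false
[2.3.1.1] false OR true = true
[2.3.1] NOT true = false
[2.3.2.1] false OR false = false
[2.3.2] NOT false = true
[2.3] false OR true = true
[2] true AND false AND true = false
[root] false → false (antecedent false ⇒ implication holds) = true
Overall: true → approved

Approved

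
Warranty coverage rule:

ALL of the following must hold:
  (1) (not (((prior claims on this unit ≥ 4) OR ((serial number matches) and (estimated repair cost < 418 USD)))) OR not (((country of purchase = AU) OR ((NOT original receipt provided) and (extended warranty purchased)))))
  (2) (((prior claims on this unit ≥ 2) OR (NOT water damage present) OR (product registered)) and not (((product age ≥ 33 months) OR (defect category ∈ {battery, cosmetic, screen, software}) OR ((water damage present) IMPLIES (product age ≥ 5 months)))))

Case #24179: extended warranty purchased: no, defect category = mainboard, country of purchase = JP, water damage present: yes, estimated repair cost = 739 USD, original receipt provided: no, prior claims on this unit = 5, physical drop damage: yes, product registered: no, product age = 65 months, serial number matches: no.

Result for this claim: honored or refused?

Refused

Atomic conditions:
  prior claims on this unit ≥ 4: 5 ≥ 4 is true
  serial number matches: no → false
  estimated repair cost < 418 USD: 739 < 418 is false
  country of purchase = AU: JP == AU is false
  NOT original receipt provided: no → true
  extended warranty purchased: no → false
  prior claims on this unit ≥ 2: 5 ≥ 2 is true
  NOT water damage present: yes → false
  product registered: no → false
  product age ≥ 33 months: 65 ≥ 33 is true
  defect category ∈ {battery, cosmetic, screen, software}: mainboard is not in the set → false
  water damage present: yes → true
  product age ≥ 5 months: 65 ≥ 5 is true
Combine:
[1.1.1.2] false AND false = false
[1.1.1] true OR false = true
[1.1] NOT true = false
[1.2.1.2] true AND false = false
[1.2.1] false OR false = false
[1.2] NOT false = true
[1] false OR true = true
[2.1] true OR false OR false = true
[2.2.1.3] true → true = true
[2.2.1] true OR false OR true = true
[2.2] NOT true = false
[2] true AND false = false
[root] true AND false = false
Overall: false → refused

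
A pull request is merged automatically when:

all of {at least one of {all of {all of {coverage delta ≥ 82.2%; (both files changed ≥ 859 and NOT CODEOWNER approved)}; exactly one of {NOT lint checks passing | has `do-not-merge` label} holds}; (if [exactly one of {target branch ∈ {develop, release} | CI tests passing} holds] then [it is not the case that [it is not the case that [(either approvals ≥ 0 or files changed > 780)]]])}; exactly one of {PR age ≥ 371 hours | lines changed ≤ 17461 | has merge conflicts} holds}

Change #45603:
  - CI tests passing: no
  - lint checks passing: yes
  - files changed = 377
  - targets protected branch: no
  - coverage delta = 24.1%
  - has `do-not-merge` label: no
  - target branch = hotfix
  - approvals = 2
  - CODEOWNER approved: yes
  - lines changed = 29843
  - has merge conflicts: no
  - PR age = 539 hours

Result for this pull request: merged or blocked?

Atomic conditions:
  coverage delta ≥ 82.2%: 24.1 ≥ 82.2 is false
  files changed ≥ 859: 377 ≥ 859 is false
  NOT CODEOWNER approved: yes → false
  NOT lint checks passing: yes → false
  has `do-not-merge` label: no → false
  target branch ∈ {develop, release}: hotfix is not in the set → false
  CI tests passing: no → false
  approvals ≥ 0: 2 ≥ 0 is true
  files changed > 780: 377 > 780 is false
  PR age ≥ 371 hours: 539 ≥ 371 is true
  lines changed ≤ 17461: 29843 ≤ 17461 is false
  has merge conflicts: no → false
Combine:
[1.1.1.2] false AND false = false
[1.1.1] false AND false = false
[1.1.2] exactly-one(false, false) = false
[1.1] false AND false = false
[1.2.1] exactly-one(false, false) = false
[1.2.2.1.1] true OR false = true
[1.2.2.1] NOT true = false
[1.2.2] NOT false = true
[1.2] false → true (antecedent false ⇒ implication holds) = true
[1] false OR true = true
[2] exactly-one(true, false, false) = true
[root] true AND true = true
Overall: true → merged

Merged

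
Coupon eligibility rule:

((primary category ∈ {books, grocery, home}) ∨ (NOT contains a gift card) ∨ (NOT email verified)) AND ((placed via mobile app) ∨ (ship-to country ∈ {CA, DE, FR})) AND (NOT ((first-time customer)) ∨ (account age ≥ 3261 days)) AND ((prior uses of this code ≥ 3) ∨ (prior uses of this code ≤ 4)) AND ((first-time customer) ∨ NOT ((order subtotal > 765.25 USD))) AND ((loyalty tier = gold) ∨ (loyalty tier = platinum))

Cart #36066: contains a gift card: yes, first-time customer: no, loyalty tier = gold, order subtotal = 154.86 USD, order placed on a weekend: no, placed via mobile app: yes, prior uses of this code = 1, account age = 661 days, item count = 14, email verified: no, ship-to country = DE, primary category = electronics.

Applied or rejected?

Applied

Atomic conditions:
  primary category ∈ {books, grocery, home}: electronics is not in the set → false
  NOT contains a gift card: yes → false
  NOT email verified: no → true
  placed via mobile app: yes → true
  ship-to country ∈ {CA, DE, FR}: DE is in the set → true
  first-time customer: no → false
  account age ≥ 3261 days: 661 ≥ 3261 is false
  prior uses of this code ≥ 3: 1 ≥ 3 is false
  prior uses of this code ≤ 4: 1 ≤ 4 is true
  order subtotal > 765.25 USD: 154.86 > 765.25 is false
  loyalty tier = gold: gold == gold is true
  loyalty tier = platinum: gold == platinum is false
Combine:
[1] false OR false OR true = true
[2] true OR true = true
[3.1] NOT false = true
[3] true OR false = true
[4] false OR true = true
[5.2] NOT false = true
[5] false OR true = true
[6] true OR false = true
[root] true AND true AND true AND true AND true AND true = true
Overall: true → applied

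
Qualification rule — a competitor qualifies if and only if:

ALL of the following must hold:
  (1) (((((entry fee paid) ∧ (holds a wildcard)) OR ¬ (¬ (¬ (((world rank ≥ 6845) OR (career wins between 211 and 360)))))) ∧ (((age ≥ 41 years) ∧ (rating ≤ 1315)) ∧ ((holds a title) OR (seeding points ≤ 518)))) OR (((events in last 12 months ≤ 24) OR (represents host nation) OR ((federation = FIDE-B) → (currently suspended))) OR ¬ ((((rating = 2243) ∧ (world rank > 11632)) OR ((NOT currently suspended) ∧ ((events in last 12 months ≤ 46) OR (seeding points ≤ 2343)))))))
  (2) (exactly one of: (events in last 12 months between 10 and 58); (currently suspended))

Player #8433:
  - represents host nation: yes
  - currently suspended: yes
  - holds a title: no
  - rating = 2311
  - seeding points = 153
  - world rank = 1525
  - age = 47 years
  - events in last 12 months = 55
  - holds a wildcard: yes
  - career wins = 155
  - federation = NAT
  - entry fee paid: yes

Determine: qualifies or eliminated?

Atomic conditions:
  entry fee paid: yes → true
  holds a wildcard: yes → true
  world rank ≥ 6845: 1525 ≥ 6845 is false
  career wins between 211 and 360: 155 in [211, 360] is false
  age ≥ 41 years: 47 ≥ 41 is true
  rating ≤ 1315: 2311 ≤ 1315 is false
  holds a title: no → false
  seeding points ≤ 518: 153 ≤ 518 is true
  events in last 12 months ≤ 24: 55 ≤ 24 is false
  represents host nation: yes → true
  federation = FIDE-B: NAT == FIDE-B is false
  currently suspended: yes → true
  rating = 2243: 2311 == 2243 is false
  world rank > 11632: 1525 > 11632 is false
  NOT currently suspended: yes → false
  events in last 12 months ≤ 46: 55 ≤ 46 is false
  seeding points ≤ 2343: 153 ≤ 2343 is true
  events in last 12 months between 10 and 58: 55 in [10, 58] is true
Combine:
[1.1.1.1] true AND true = true
[1.1.1.2.1.1.1] false OR false = false
[1.1.1.2.1.1] NOT false = true
[1.1.1.2.1] NOT true = false
[1.1.1.2] NOT false = true
[1.1.1] true OR true = true
[1.1.2.1] true AND false = false
[1.1.2.2] false OR true = true
[1.1.2] false AND true = false
[1.1] true AND false = false
[1.2.1.3] false → true (antecedent false ⇒ implication holds) = true
[1.2.1] false OR true OR true = true
[1.2.2.1.1] false AND false = false
[1.2.2.1.2.2] false OR true = true
[1.2.2.1.2] false AND true = false
[1.2.2.1] false OR false = false
[1.2.2] NOT false = true
[1.2] true OR true = true
[1] false OR true = true
[2] exactly-one(true, true) = false
[root] true AND false = false
Overall: false → eliminated

Eliminated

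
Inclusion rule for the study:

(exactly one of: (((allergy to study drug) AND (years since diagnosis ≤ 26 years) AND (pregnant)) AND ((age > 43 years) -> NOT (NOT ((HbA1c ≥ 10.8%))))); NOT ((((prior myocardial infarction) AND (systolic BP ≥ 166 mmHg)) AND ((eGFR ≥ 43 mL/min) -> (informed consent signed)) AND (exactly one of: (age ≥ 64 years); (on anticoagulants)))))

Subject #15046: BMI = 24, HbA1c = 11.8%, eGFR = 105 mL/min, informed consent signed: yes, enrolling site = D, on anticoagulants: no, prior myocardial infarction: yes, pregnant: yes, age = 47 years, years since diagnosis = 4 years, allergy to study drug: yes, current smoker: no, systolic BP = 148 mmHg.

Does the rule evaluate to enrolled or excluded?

Excluded

Atomic conditions:
  allergy to study drug: yes → true
  years since diagnosis ≤ 26 years: 4 ≤ 26 is true
  pregnant: yes → true
  age > 43 years: 47 > 43 is true
  HbA1c ≥ 10.8%: 11.8 ≥ 10.8 is true
  prior myocardial infarction: yes → true
  systolic BP ≥ 166 mmHg: 148 ≥ 166 is false
  eGFR ≥ 43 mL/min: 105 ≥ 43 is true
  informed consent signed: yes → true
  age ≥ 64 years: 47 ≥ 64 is false
  on anticoagulants: no → false
Combine:
[1.1] true AND true AND true = true
[1.2.2.1] NOT true = false
[1.2.2] NOT false = true
[1.2] true → true = true
[1] true AND true = true
[2.1.1] true AND false = false
[2.1.2] true → true = true
[2.1.3] exactly-one(false, false) = false
[2.1] false AND true AND false = false
[2] NOT false = true
[root] exactly-one(true, true) = false
Overall: false → excluded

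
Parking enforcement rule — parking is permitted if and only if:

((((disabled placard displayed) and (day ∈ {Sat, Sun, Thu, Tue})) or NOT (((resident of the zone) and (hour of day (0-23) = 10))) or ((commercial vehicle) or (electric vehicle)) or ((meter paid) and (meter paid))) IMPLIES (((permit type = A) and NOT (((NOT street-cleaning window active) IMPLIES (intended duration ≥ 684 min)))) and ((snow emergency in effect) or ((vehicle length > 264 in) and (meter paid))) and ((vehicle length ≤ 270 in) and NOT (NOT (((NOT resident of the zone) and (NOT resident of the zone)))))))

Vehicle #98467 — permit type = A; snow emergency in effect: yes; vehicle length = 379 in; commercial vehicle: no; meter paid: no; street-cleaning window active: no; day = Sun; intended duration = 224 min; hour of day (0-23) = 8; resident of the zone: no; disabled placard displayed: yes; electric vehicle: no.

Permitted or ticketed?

Ticketed

Atomic conditions:
  disabled placard displayed: yes → true
  day ∈ {Sat, Sun, Thu, Tue}: Sun is in the set → true
  resident of the zone: no → false
  hour of day (0-23) = 10: 8 == 10 is false
  commercial vehicle: no → false
  electric vehicle: no → false
  meter paid: no → false
  permit type = A: A == A is true
  NOT street-cleaning window active: no → true
  intended duration ≥ 684 min: 224 ≥ 684 is false
  snow emergency in effect: yes → true
  vehicle length > 264 in: 379 > 264 is true
  vehicle length ≤ 270 in: 379 ≤ 270 is false
  NOT resident of the zone: no → true
Combine:
[1.1] true AND true = true
[1.2.1] false AND false = false
[1.2] NOT false = true
[1.3] false OR false = false
[1.4] false AND false = false
[1] true OR true OR false OR false = true
[2.1.2.1] true → false = false
[2.1.2] NOT false = true
[2.1] true AND true = true
[2.2.2] true AND false = false
[2.2] true OR false = true
[2.3.2.1.1] true AND true = true
[2.3.2.1] NOT true = false
[2.3.2] NOT false = true
[2.3] false AND true = false
[2] true AND true AND false = false
[root] true → false = false
Overall: false → ticketed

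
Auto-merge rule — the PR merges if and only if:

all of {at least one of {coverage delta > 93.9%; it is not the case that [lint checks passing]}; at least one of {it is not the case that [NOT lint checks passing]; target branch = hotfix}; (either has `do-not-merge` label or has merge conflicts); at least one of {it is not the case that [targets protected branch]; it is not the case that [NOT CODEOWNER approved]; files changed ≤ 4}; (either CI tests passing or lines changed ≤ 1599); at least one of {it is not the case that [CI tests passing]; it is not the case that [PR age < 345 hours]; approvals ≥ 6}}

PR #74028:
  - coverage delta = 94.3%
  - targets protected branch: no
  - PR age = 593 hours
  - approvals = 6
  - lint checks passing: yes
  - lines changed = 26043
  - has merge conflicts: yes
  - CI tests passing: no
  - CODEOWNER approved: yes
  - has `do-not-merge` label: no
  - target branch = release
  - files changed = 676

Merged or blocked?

Blocked

Atomic conditions:
  coverage delta > 93.9%: 94.3 > 93.9 is true
  lint checks passing: yes → true
  NOT lint checks passing: yes → false
  target branch = hotfix: release == hotfix is false
  has `do-not-merge` label: no → false
  has merge conflicts: yes → true
  targets protected branch: no → false
  NOT CODEOWNER approved: yes → false
  files changed ≤ 4: 676 ≤ 4 is false
  CI tests passing: no → false
  lines changed ≤ 1599: 26043 ≤ 1599 is false
  PR age < 345 hours: 593 < 345 is false
  approvals ≥ 6: 6 ≥ 6 is true
Combine:
[1.2] NOT true = false
[1] true OR false = true
[2.1] NOT false = true
[2] true OR false = true
[3] false OR true = true
[4.1] NOT false = true
[4.2] NOT false = true
[4] true OR true OR false = true
[5] false OR false = false
[6.1] NOT false = true
[6.2] NOT false = true
[6] true OR true OR true = true
[root] true AND true AND true AND true AND false AND true = false
Overall: false → blocked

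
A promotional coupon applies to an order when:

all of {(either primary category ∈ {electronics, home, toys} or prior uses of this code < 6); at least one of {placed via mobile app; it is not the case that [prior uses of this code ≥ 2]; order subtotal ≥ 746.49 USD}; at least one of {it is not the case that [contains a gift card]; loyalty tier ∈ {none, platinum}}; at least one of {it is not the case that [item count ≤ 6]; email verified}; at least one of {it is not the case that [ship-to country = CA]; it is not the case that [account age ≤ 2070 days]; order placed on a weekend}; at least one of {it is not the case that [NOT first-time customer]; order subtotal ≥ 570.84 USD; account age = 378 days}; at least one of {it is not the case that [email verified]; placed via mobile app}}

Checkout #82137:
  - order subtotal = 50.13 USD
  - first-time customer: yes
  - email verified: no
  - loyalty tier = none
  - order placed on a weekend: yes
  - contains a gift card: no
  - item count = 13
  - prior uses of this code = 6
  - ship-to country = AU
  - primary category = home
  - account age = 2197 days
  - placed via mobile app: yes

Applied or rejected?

Applied

Atomic conditions:
  primary category ∈ {electronics, home, toys}: home is in the set → true
  prior uses of this code < 6: 6 < 6 is false
  placed via mobile app: yes → true
  prior uses of this code ≥ 2: 6 ≥ 2 is true
  order subtotal ≥ 746.49 USD: 50.13 ≥ 746.49 is false
  contains a gift card: no → false
  loyalty tier ∈ {none, platinum}: none is in the set → true
  item count ≤ 6: 13 ≤ 6 is false
  email verified: no → false
  ship-to country = CA: AU == CA is false
  account age ≤ 2070 days: 2197 ≤ 2070 is false
  order placed on a weekend: yes → true
  NOT first-time customer: yes → false
  order subtotal ≥ 570.84 USD: 50.13 ≥ 570.84 is false
  account age = 378 days: 2197 == 378 is false
Combine:
[1] true OR false = true
[2.2] NOT true = false
[2] true OR false OR false = true
[3.1] NOT false = true
[3] true OR true = true
[4.1] NOT false = true
[4] true OR false = true
[5.1] NOT false = true
[5.2] NOT false = true
[5] true OR true OR true = true
[6.1] NOT false = true
[6] true OR false OR false = true
[7.1] NOT false = true
[7] true OR true = true
[root] true AND true AND true AND true AND true AND true AND true = true
Overall: true → applied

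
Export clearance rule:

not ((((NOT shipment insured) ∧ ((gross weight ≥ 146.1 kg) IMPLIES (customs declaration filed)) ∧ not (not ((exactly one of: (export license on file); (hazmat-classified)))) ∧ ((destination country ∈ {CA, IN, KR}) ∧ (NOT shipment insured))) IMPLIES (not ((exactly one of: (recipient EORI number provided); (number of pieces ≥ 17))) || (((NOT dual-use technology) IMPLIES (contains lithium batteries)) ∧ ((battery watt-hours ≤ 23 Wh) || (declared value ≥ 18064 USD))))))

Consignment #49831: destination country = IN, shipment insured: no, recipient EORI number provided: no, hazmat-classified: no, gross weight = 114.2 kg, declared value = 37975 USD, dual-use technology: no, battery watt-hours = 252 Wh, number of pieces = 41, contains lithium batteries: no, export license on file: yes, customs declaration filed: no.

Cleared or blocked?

Atomic conditions:
  NOT shipment insured: no → true
  gross weight ≥ 146.1 kg: 114.2 ≥ 146.1 is false
  customs declaration filed: no → false
  export license on file: yes → true
  hazmat-classified: no → false
  destination country ∈ {CA, IN, KR}: IN is in the set → true
  recipient EORI number provided: no → false
  number of pieces ≥ 17: 41 ≥ 17 is true
  NOT dual-use technology: no → true
  contains lithium batteries: no → false
  battery watt-hours ≤ 23 Wh: 252 ≤ 23 is false
  declared value ≥ 18064 USD: 37975 ≥ 18064 is true
Combine:
[1.1.2] false → false (antecedent false ⇒ implication holds) = true
[1.1.3.1.1] exactly-one(true, false) = true
[1.1.3.1] NOT true = false
[1.1.3] NOT false = true
[1.1.4] true AND true = true
[1.1] true AND true AND true AND true = true
[1.2.1.1] exactly-one(false, true) = true
[1.2.1] NOT true = false
[1.2.2.1] true → false = false
[1.2.2.2] false OR true = true
[1.2.2] false AND true = false
[1.2] false OR false = false
[1] true → false = false
[root] NOT false = true
Overall: true → cleared

Cleared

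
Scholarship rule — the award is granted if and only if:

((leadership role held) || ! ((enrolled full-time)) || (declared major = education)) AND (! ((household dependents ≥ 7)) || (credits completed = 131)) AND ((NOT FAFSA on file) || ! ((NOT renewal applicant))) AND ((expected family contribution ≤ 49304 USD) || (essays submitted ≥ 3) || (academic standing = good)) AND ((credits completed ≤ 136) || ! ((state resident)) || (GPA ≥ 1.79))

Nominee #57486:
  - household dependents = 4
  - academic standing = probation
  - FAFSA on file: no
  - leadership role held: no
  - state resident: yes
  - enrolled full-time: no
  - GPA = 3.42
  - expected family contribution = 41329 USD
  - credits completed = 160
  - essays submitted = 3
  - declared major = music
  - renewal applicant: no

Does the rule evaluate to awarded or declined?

Atomic conditions:
  leadership role held: no → false
  enrolled full-time: no → false
  declared major = education: music == education is false
  household dependents ≥ 7: 4 ≥ 7 is false
  credits completed = 131: 160 == 131 is false
  NOT FAFSA on file: no → true
  NOT renewal applicant: no → true
  expected family contribution ≤ 49304 USD: 41329 ≤ 49304 is true
  essays submitted ≥ 3: 3 ≥ 3 is true
  academic standing = good: probation == good is false
  credits completed ≤ 136: 160 ≤ 136 is false
  state resident: yes → true
  GPA ≥ 1.79: 3.42 ≥ 1.79 is true
Combine:
[1.2] NOT false = true
[1] false OR true OR false = true
[2.1] NOT false = true
[2] true OR false = true
[3.2] NOT true = false
[3] true OR false = true
[4] true OR true OR false = true
[5.2] NOT true = false
[5] false OR false OR true = true
[root] true AND true AND true AND true AND true = true
Overall: true → awarded

Awarded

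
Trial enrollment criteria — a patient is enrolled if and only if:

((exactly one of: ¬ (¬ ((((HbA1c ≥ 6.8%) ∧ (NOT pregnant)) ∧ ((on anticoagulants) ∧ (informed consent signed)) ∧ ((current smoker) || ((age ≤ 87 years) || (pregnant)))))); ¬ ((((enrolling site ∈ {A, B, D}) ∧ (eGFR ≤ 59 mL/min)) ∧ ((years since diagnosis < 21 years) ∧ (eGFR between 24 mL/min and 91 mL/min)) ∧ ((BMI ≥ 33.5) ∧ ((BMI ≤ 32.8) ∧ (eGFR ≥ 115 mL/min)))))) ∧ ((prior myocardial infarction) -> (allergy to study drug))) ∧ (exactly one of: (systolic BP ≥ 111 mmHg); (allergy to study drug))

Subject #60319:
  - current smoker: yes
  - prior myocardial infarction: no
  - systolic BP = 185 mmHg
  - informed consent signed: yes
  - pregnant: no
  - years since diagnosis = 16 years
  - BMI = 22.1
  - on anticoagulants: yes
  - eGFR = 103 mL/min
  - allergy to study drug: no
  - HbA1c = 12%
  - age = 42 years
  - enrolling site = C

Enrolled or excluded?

Excluded

Atomic conditions:
  HbA1c ≥ 6.8%: 12 ≥ 6.8 is true
  NOT pregnant: no → true
  on anticoagulants: yes → true
  informed consent signed: yes → true
  current smoker: yes → true
  age ≤ 87 years: 42 ≤ 87 is true
  pregnant: no → false
  enrolling site ∈ {A, B, D}: C is not in the set → false
  eGFR ≤ 59 mL/min: 103 ≤ 59 is false
  years since diagnosis < 21 years: 16 < 21 is true
  eGFR between 24 mL/min and 91 mL/min: 103 in [24, 91] is false
  BMI ≥ 33.5: 22.1 ≥ 33.5 is false
  BMI ≤ 32.8: 22.1 ≤ 32.8 is true
  eGFR ≥ 115 mL/min: 103 ≥ 115 is false
  prior myocardial infarction: no → false
  allergy to study drug: no → false
  systolic BP ≥ 111 mmHg: 185 ≥ 111 is true
Combine:
[1.1.1.1.1.1] true AND true = true
[1.1.1.1.1.2] true AND true = true
[1.1.1.1.1.3.2] true OR false = true
[1.1.1.1.1.3] true OR true = true
[1.1.1.1.1] true AND true AND true = true
[1.1.1.1] NOT true = false
[1.1.1] NOT false = true
[1.1.2.1.1] false AND false = false
[1.1.2.1.2] true AND false = false
[1.1.2.1.3.2] true AND false = false
[1.1.2.1.3] false AND false = false
[1.1.2.1] false AND false AND false = false
[1.1.2] NOT false = true
[1.1] exactly-one(true, true) = false
[1.2] false → false (antecedent false ⇒ implication holds) = true
[1] false AND true = false
[2] exactly-one(true, false) = true
[root] false AND true = false
Overall: false → excluded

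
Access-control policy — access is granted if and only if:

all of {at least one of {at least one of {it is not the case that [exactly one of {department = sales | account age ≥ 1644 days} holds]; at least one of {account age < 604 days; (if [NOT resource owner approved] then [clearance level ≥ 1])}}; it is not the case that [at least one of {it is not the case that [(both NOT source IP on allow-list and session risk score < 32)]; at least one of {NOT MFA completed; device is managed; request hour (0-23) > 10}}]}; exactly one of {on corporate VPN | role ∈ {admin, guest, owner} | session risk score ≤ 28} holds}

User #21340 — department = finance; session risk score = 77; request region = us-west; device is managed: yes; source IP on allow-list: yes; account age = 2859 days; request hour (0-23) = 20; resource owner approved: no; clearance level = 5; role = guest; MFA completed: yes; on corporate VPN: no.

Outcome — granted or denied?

Atomic conditions:
  department = sales: finance == sales is false
  account age ≥ 1644 days: 2859 ≥ 1644 is true
  account age < 604 days: 2859 < 604 is false
  NOT resource owner approved: no → true
  clearance level ≥ 1: 5 ≥ 1 is true
  NOT source IP on allow-list: yes → false
  session risk score < 32: 77 < 32 is false
  NOT MFA completed: yes → false
  device is managed: yes → true
  request hour (0-23) > 10: 20 > 10 is true
  on corporate VPN: no → false
  role ∈ {admin, guest, owner}: guest is in the set → true
  session risk score ≤ 28: 77 ≤ 28 is false
Combine:
[1.1.1.1] exactly-one(false, true) = true
[1.1.1] NOT true = false
[1.1.2.2] true → true = true
[1.1.2] false OR true = true
[1.1] false OR true = true
[1.2.1.1.1] false AND false = false
[1.2.1.1] NOT false = true
[1.2.1.2] false OR true OR true = true
[1.2.1] true OR true = true
[1.2] NOT true = false
[1] true OR false = true
[2] exactly-one(false, true, false) = true
[root] true AND true = true
Overall: true → granted

Granted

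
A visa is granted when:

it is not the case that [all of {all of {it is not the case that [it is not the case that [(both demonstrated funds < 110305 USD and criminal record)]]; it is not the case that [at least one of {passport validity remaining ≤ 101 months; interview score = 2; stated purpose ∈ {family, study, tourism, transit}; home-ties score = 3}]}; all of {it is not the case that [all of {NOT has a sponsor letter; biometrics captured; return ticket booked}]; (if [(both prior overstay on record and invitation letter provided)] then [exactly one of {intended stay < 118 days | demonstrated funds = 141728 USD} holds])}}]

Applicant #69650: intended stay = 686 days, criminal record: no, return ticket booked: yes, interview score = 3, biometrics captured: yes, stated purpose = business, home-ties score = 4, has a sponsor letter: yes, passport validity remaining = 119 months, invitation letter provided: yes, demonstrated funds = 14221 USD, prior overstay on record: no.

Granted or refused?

Granted

Atomic conditions:
  demonstrated funds < 110305 USD: 14221 < 110305 is true
  criminal record: no → false
  passport validity remaining ≤ 101 months: 119 ≤ 101 is false
  interview score = 2: 3 == 2 is false
  stated purpose ∈ {family, study, tourism, transit}: business is not in the set → false
  home-ties score = 3: 4 == 3 is false
  NOT has a sponsor letter: yes → false
  biometrics captured: yes → true
  return ticket booked: yes → true
  prior overstay on record: no → false
  invitation letter provided: yes → true
  intended stay < 118 days: 686 < 118 is false
  demonstrated funds = 141728 USD: 14221 == 141728 is false
Combine:
[1.1.1.1.1] true AND false = false
[1.1.1.1] NOT false = true
[1.1.1] NOT true = false
[1.1.2.1] false OR false OR false OR false = false
[1.1.2] NOT false = true
[1.1] false AND true = false
[1.2.1.1] false AND true AND true = false
[1.2.1] NOT false = true
[1.2.2.1] false AND true = false
[1.2.2.2] exactly-one(false, false) = false
[1.2.2] false → false (antecedent false ⇒ implication holds) = true
[1.2] true AND true = true
[1] false AND true = false
[root] NOT false = true
Overall: true → granted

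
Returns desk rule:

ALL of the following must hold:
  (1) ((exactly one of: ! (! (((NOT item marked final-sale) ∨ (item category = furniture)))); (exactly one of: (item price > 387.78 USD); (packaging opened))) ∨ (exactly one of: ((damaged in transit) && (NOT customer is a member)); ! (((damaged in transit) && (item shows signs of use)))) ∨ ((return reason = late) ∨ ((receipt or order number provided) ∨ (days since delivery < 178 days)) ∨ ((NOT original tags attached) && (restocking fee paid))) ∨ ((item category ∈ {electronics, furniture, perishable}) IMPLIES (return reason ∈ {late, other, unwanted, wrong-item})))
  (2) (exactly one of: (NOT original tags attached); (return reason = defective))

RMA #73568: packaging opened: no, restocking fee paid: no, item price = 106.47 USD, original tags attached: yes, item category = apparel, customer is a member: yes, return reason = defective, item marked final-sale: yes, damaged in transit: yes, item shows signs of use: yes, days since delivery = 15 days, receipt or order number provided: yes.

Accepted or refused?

Atomic conditions:
  NOT item marked final-sale: yes → false
  item category = furniture: apparel == furniture is false
  item price > 387.78 USD: 106.47 > 387.78 is false
  packaging opened: no → false
  damaged in transit: yes → true
  NOT customer is a member: yes → false
  item shows signs of use: yes → true
  return reason = late: defective == late is false
  receipt or order number provided: yes → true
  days since delivery < 178 days: 15 < 178 is true
  NOT original tags attached: yes → false
  restocking fee paid: no → false
  item category ∈ {electronics, furniture, perishable}: apparel is not in the set → false
  return reason ∈ {late, other, unwanted, wrong-item}: defective is not in the set → false
  return reason = defective: defective == defective is true
Combine:
[1.1.1.1.1] false OR false = false
[1.1.1.1] NOT false = true
[1.1.1] NOT true = false
[1.1.2] exactly-one(false, false) = false
[1.1] exactly-one(false, false) = false
[1.2.1] true AND false = false
[1.2.2.1] true AND true = true
[1.2.2] NOT true = false
[1.2] exactly-one(false, false) = false
[1.3.2] true OR true = true
[1.3.3] false AND false = false
[1.3] false OR true OR false = true
[1.4] false → false (antecedent false ⇒ implication holds) = true
[1] false OR false OR true OR true = true
[2] exactly-one(false, true) = true
[root] true AND true = true
Overall: true → accepted

Accepted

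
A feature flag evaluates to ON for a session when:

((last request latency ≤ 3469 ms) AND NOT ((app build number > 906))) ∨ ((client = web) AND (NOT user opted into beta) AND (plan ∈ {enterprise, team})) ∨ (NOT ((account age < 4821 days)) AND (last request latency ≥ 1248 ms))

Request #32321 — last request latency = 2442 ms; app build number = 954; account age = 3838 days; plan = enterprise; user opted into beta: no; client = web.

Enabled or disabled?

Atomic conditions:
  last request latency ≤ 3469 ms: 2442 ≤ 3469 is true
  app build number > 906: 954 > 906 is true
  client = web: web == web is true
  NOT user opted into beta: no → true
  plan ∈ {enterprise, team}: enterprise is in the set → true
  account age < 4821 days: 3838 < 4821 is true
  last request latency ≥ 1248 ms: 2442 ≥ 1248 is true
Combine:
[1.2] NOT true = false
[1] true AND false = false
[2] true AND true AND true = true
[3.1] NOT true = false
[3] false AND true = false
[root] false OR true OR false = true
Overall: true → enabled

Enabled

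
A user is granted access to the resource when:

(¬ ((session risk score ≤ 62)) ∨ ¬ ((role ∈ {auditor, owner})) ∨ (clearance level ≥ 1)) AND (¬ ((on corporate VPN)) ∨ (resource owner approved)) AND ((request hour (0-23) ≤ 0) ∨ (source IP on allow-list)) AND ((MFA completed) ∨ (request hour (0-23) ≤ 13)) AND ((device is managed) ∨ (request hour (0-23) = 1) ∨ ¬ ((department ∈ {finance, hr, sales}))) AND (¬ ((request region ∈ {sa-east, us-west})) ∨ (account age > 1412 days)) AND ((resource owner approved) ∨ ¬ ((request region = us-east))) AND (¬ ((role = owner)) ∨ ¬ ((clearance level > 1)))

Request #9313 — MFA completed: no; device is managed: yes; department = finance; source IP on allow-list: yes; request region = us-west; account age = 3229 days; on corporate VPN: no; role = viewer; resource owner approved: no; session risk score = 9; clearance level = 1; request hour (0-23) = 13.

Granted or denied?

Atomic conditions:
  session risk score ≤ 62: 9 ≤ 62 is true
  role ∈ {auditor, owner}: viewer is not in the set → false
  clearance level ≥ 1: 1 ≥ 1 is true
  on corporate VPN: no → false
  resource owner approved: no → false
  request hour (0-23) ≤ 0: 13 ≤ 0 is false
  source IP on allow-list: yes → true
  MFA completed: no → false
  request hour (0-23) ≤ 13: 13 ≤ 13 is true
  device is managed: yes → true
  request hour (0-23) = 1: 13 == 1 is false
  department ∈ {finance, hr, sales}: finance is in the set → true
  request region ∈ {sa-east, us-west}: us-west is in the set → true
  account age > 1412 days: 3229 > 1412 is true
  request region = us-east: us-west == us-east is false
  role = owner: viewer == owner is false
  clearance level > 1: 1 > 1 is false
Combine:
[1.1] NOT true = false
[1.2] NOT false = true
[1] false OR true OR true = true
[2.1] NOT false = true
[2] true OR false = true
[3] false OR true = true
[4] false OR true = true
[5.3] NOT true = false
[5] true OR false OR false = true
[6.1] NOT true = false
[6] false OR true = true
[7.2] NOT false = true
[7] false OR true = true
[8.1] NOT false = true
[8.2] NOT false = true
[8] true OR true = true
[root] true AND true AND true AND true AND true AND true AND true AND true = true
Overall: true → granted

Granted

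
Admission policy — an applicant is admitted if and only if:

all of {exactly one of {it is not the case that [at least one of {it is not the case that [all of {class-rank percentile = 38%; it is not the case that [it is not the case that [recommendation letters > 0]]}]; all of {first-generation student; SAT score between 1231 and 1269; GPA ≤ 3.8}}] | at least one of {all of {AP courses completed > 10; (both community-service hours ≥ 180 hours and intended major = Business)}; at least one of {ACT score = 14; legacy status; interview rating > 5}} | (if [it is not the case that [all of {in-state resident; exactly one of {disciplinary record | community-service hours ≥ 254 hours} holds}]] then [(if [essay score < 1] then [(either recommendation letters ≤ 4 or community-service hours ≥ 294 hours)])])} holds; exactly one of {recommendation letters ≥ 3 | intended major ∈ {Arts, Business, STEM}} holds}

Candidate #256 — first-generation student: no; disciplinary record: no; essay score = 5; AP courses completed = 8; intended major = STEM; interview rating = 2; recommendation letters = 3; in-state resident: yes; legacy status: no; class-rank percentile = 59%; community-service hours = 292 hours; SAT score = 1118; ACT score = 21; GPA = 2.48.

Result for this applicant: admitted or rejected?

Rejected

Atomic conditions:
  class-rank percentile = 38%: 59 == 38 is false
  recommendation letters > 0: 3 > 0 is true
  first-generation student: no → false
  SAT score between 1231 and 1269: 1118 in [1231, 1269] is false
  GPA ≤ 3.8: 2.48 ≤ 3.8 is true
  AP courses completed > 10: 8 > 10 is false
  community-service hours ≥ 180 hours: 292 ≥ 180 is true
  intended major = Business: STEM == Business is false
  ACT score = 14: 21 == 14 is false
  legacy status: no → false
  interview rating > 5: 2 > 5 is false
  in-state resident: yes → true
  disciplinary record: no → false
  community-service hours ≥ 254 hours: 292 ≥ 254 is true
  essay score < 1: 5 < 1 is false
  recommendation letters ≤ 4: 3 ≤ 4 is true
  community-service hours ≥ 294 hours: 292 ≥ 294 is false
  recommendation letters ≥ 3: 3 ≥ 3 is true
  intended major ∈ {Arts, Business, STEM}: STEM is in the set → true
Combine:
[1.1.1.1.1.2.1] NOT true = false
[1.1.1.1.1.2] NOT false = true
[1.1.1.1.1] false AND true = false
[1.1.1.1] NOT false = true
[1.1.1.2] false AND false AND true = false
[1.1.1] true OR false = true
[1.1] NOT true = false
[1.2.1.2] true AND false = false
[1.2.1] false AND false = false
[1.2.2] false OR false OR false = false
[1.2] false OR false = false
[1.3.1.1.2] exactly-one(false, true) = true
[1.3.1.1] true AND true = true
[1.3.1] NOT true = false
[1.3.2.2] true OR false = true
[1.3.2] false → true (antecedent false ⇒ implication holds) = true
[1.3] false → true (antecedent false ⇒ implication holds) = true
[1] exactly-one(false, false, true) = true
[2] exactly-one(true, true) = false
[root] true AND false = false
Overall: false → rejected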